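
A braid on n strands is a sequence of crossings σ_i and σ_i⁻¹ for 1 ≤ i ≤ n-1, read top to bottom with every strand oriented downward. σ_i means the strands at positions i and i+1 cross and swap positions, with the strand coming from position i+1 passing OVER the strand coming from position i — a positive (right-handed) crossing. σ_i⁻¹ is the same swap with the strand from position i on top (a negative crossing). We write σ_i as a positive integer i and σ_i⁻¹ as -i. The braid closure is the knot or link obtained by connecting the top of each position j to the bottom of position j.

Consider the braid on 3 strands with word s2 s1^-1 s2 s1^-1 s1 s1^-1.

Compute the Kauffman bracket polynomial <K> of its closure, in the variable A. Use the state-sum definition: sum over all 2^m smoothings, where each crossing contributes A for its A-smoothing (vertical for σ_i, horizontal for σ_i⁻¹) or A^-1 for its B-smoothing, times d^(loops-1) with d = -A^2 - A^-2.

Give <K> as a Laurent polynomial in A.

First cancel adjacent σ_i σ_i⁻¹ pairs (Reidemeister II — same braid, same closure): s2 s1^-1 s2 s1^-1 s1 s1^-1 → s2 s1^-1 s2 s1^-1.
Braid: s2 s1^-1 s2 s1^-1 on 3 strands, 4 crossings.
Writhe w = (#positive) - (#negative) = 2 - 2 = 0.
Computing the Kauffman bracket via state sum. There are 2^4 = 16 states.
Smooth each crossing (0=||, 1=⌣⌢); contribution A^(Σ sign_k(1-2s_k)) * d^(L-1).
  state 0000: A-exp=+0, loops=3, term = A^0 * d^2
  state 0001: A-exp=+2, loops=2, term = A^2 * d^1
  state 0010: A-exp=-2, loops=2, term = A^-2 * d^1
  state 0011: A-exp=+0, loops=1, term = A^0 * d^0
  state 0100: A-exp=+2, loops=2, term = A^2 * d^1
  state 0101: A-exp=+4, loops=3, term = A^4 * d^2
  state 0110: A-exp=+0, loops=1, term = A^0 * d^0
  state 0111: A-exp=+2, loops=2, term = A^2 * d^1
  state 1000: A-exp=-2, loops=2, term = A^-2 * d^1
  state 1001: A-exp=+0, loops=1, term = A^0 * d^0
  state 1010: A-exp=-4, loops=3, term = A^-4 * d^2
  state 1011: A-exp=-2, loops=2, term = A^-2 * d^1
  state 1100: A-exp=+0, loops=1, term = A^0 * d^0
  state 1101: A-exp=+2, loops=2, term = A^2 * d^1
  state 1110: A-exp=-2, loops=2, term = A^-2 * d^1
  state 1111: A-exp=+0, loops=1, term = A^0 * d^0
Collect the terms by A-exponent (count of states per loop number):
Powers of d = -A^2 - A^-2: d^2 = A^4 + 2 + A^-4.
  A^4 * (d^2) = A^8 + 2*A^4 + 1
  A^2 * (4*d) = -4*A^4 - 4
  A^0 * (5 + d^2) = A^4 + 7 + A^-4
  A^-2 * (4*d) = -4 - 4*A^-4
  A^-4 * (d^2) = 1 + 2*A^-4 + A^-8
Summing the groups: <K> = A^8 - A^4 + 1 - A^-4 + A^-8

Answer: A^8 - A^4 + 1 - A^-4 + A^-8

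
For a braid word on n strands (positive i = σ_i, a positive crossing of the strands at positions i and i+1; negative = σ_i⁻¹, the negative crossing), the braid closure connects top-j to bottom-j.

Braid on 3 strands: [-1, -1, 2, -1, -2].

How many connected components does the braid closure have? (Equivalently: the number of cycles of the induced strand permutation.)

Track the strand permutation on 3 strands, starting from identity.
  step 1: s1^-1 swaps positions 1,2 -> [2 1 3]
  step 2: s1^-1 swaps positions 1,2 -> [1 2 3]
  step 3: s2 swaps positions 2,3 -> [1 3 2]
  step 4: s1^-1 swaps positions 1,2 -> [3 1 2]
  step 5: s2^-1 swaps positions 2,3 -> [3 2 1]
Final permutation (position -> original strand): [3 2 1]
Closure components = cycle count of this permutation = 2.

Answer: 2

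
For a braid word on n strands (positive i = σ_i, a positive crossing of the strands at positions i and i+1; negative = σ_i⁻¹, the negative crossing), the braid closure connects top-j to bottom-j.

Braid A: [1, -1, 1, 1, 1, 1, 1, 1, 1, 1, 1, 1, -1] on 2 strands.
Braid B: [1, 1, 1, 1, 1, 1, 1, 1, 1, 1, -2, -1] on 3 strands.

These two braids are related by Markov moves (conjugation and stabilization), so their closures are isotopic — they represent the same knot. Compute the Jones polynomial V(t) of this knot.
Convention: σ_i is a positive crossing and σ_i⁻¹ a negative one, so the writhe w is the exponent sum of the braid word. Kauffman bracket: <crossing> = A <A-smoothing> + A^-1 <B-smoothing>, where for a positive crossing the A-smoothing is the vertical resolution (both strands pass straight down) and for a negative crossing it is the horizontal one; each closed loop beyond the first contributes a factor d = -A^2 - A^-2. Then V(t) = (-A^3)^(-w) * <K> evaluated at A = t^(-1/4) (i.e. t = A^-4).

-t^13 + t^12 - t^11 + t^10 - t^9 + t^8 - t^7 + t^6 + t^4

Derivation:
Markov-equivalent braids have isotopic closures, hence identical knot invariants. Strip the Markov moves from each word to reach a common short braid β, then compute V(t) once on β.
Braid A: s1 s1^-1 s1 s1 s1 s1 s1 s1 s1 s1 s1 s1 s1^-1 on 2 strands reduces by inverse Markov moves (closure unchanged at each step):
  Deconjugate: the word is γ·β·γ⁻¹ with γ = s1 s1^-1 (prefix) and γ⁻¹ = s1 s1^-1 (suffix); strip both.
Reduced to β = s1 s1 s1 s1 s1 s1 s1 s1 s1 on 2 strands, 9 crossings.
Braid B: s1 s1 s1 s1 s1 s1 s1 s1 s1 s1 s2^-1 s1^-1 on 3 strands reduces by inverse Markov moves (closure unchanged at each step):
  Deconjugate: the word is γ·β·γ⁻¹ with γ = s1 (prefix) and γ⁻¹ = s1^-1 (suffix); strip both.
  Destabilize: the word has the form β·s2^-1 where s2^-1 occurs only as the final letter (β ∈ B_2); drop it and the last strand → 2 strands.
Reduced to β = s1 s1 s1 s1 s1 s1 s1 s1 s1 on 2 strands, 9 crossings.
Both give the same β = s1 s1 s1 s1 s1 s1 s1 s1 s1 on 2 strands, so one state sum suffices:
Braid: s1 s1 s1 s1 s1 s1 s1 s1 s1 on 2 strands, 9 crossings.
Writhe w = (#positive) - (#negative) = 9 - 0 = 9.
Enumerate smoothing states for the bracket polynomial. There are 2^9 = 512 states.
Each crossing splits two ways (0=vertical, 1=horizontal). The state's weight is A^(#A-smoothings - #B-smoothings) * d^(loops - 1).
Tabulate the states by total A-exponent and number of loops L (A-exp: L × count):
  A^9: L=2 ×1
  A^7: L=1 ×9
  A^5: L=2 ×36
  A^3: L=3 ×84
  A^1: L=4 ×126
  A^-1: L=5 ×126
  A^-3: L=6 ×84
  A^-5: L=7 ×36
  A^-7: L=8 ×9
  A^-9: L=9 ×1
Each group contributes A^e * Σ count * d^(L-1):
Powers of d = -A^2 - A^-2: d^2 = A^4 + 2 + A^-4; d^3 = -A^6 - 3*A^2 - 3*A^-2 - A^-6; d^4 = A^8 + 4*A^4 + 6 + 4*A^-4 + A^-8; d^5 = -A^10 - 5*A^6 - 10*A^2 - 10*A^-2 - 5*A^-6 - A^-10; d^6 = A^12 + 6*A^8 + 15*A^4 + 20 + 15*A^-4 + 6*A^-8 + A^-12; d^7 = -A^14 - 7*A^10 - 21*A^6 - 35*A^2 - 35*A^-2 - 21*A^-6 - 7*A^-10 - A^-14; d^8 = A^16 + 8*A^12 + 28*A^8 + 56*A^4 + 70 + 56*A^-4 + 28*A^-8 + 8*A^-12 + A^-16.
  A^9 * (d) = -A^11 - A^7
  A^7 * (9) = 9*A^7
  A^5 * (36*d) = -36*A^7 - 36*A^3
  A^3 * (84*d^2) = 84*A^7 + 168*A^3 + 84*A^-1
  A^1 * (126*d^3) = -126*A^7 - 378*A^3 - 378*A^-1 - 126*A^-5
  A^-1 * (126*d^4) = 126*A^7 + 504*A^3 + 756*A^-1 + 504*A^-5 + 126*A^-9
  A^-3 * (84*d^5) = -84*A^7 - 420*A^3 - 840*A^-1 - 840*A^-5 - 420*A^-9 - 84*A^-13
  A^-5 * (36*d^6) = 36*A^7 + 216*A^3 + 540*A^-1 + 720*A^-5 + 540*A^-9 + 216*A^-13 + 36*A^-17
  A^-7 * (9*d^7) = -9*A^7 - 63*A^3 - 189*A^-1 - 315*A^-5 - 315*A^-9 - 189*A^-13 - 63*A^-17 - 9*A^-21
  A^-9 * (d^8) = A^7 + 8*A^3 + 28*A^-1 + 56*A^-5 + 70*A^-9 + 56*A^-13 + 28*A^-17 + 8*A^-21 + A^-25
Summing the groups: <K> = -A^11 - A^3 + A^-1 - A^-5 + A^-9 - A^-13 + A^-17 - A^-21 + A^-25
Normalise by the writhe: (-A^3)^(-w) = (-A^3)^(-9) = -A^-27, so f(A) = -A^-27 * <K> = A^-16 + A^-24 - A^-28 + A^-32 - A^-36 + A^-40 - A^-44 + A^-48 - A^-52.
Substitute A = t^(-1/4), i.e. A^e → t^(-e/4): V(t) = -t^13 + t^12 - t^11 + t^10 - t^9 + t^8 - t^7 + t^6 + t^4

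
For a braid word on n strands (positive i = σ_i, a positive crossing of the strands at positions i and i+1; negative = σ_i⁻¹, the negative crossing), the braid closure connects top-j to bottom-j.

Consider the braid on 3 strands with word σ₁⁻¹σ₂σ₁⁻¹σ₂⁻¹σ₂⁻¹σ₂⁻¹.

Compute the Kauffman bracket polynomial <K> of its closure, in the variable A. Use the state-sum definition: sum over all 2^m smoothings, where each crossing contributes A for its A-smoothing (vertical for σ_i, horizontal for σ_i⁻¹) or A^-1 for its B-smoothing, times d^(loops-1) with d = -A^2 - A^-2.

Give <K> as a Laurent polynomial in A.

Braid: s1^-1 s2 s1^-1 s2^-1 s2^-1 s2^-1 on 3 strands, 6 crossings.
Writhe w = (#positive) - (#negative) = 1 - 5 = -4.
Computing the Kauffman bracket via state sum. There are 2^6 = 64 states.
For each crossing: s=0 is the vertical smoothing, s=1 horizontal. Crossing k contributes A^(sign_k * (1 - 2*s_k)); loop factor d = -A^2 - A^-2.
Tabulate the states by total A-exponent and number of loops L (A-exp: L × count):
  A^6: L=4 ×1
  A^4: L=3 ×6
  A^2: L=2 ×12, L=4 ×3
  A^0: L=1 ×9, L=3 ×10, L=5 ×1
  A^-2: L=2 ×12, L=4 ×3
  A^-4: L=1 ×2, L=3 ×4
  A^-6: L=2 ×1
Each group contributes A^e * Σ count * d^(L-1):
Powers of d = -A^2 - A^-2: d^2 = A^4 + 2 + A^-4; d^3 = -A^6 - 3*A^2 - 3*A^-2 - A^-6; d^4 = A^8 + 4*A^4 + 6 + 4*A^-4 + A^-8.
  A^6 * (d^3) = -A^12 - 3*A^8 - 3*A^4 - 1
  A^4 * (6*d^2) = 6*A^8 + 12*A^4 + 6
  A^2 * (12*d + 3*d^3) = -3*A^8 - 21*A^4 - 21 - 3*A^-4
  A^0 * (9 + 10*d^2 + d^4) = A^8 + 14*A^4 + 35 + 14*A^-4 + A^-8
  A^-2 * (12*d + 3*d^3) = -3*A^4 - 21 - 21*A^-4 - 3*A^-8
  A^-4 * (2 + 4*d^2) = 4 + 10*A^-4 + 4*A^-8
  A^-6 * (d) = -A^-4 - A^-8
Summing the groups: <K> = -A^12 + A^8 - A^4 + 2 - A^-4 + A^-8

Answer: -A^12 + A^8 - A^4 + 2 - A^-4 + A^-8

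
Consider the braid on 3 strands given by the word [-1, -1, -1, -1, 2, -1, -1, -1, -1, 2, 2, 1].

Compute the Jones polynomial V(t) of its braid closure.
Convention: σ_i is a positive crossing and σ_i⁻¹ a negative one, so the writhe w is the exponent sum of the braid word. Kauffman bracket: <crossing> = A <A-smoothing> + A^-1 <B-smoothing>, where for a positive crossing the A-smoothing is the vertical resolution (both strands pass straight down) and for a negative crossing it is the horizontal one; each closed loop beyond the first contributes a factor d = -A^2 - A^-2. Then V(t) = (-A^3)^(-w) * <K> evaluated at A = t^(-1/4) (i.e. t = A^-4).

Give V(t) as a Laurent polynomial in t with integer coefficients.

-t + 2 - 3*t^-1 + 6*t^-2 - 6*t^-3 + 7*t^-4 - 7*t^-5 + 6*t^-6 - 4*t^-7 + 2*t^-8 - t^-9

Derivation:
The presented braid s1^-1 s1^-1 s1^-1 s1^-1 s2 s1^-1 s1^-1 s1^-1 s1^-1 s2 s2 s1 on 3 strands reduces by inverse Markov moves (closure unchanged at each step):
  Deconjugate: the word is γ·β·γ⁻¹ with γ = s1^-1 (prefix) and γ⁻¹ = s1 (suffix); strip both.
Reduced to β = s1^-1 s1^-1 s1^-1 s2 s1^-1 s1^-1 s1^-1 s1^-1 s2 s2 on 3 strands, 10 crossings.
Compute on β:
Braid: s1^-1 s1^-1 s1^-1 s2 s1^-1 s1^-1 s1^-1 s1^-1 s2 s2 on 3 strands, 10 crossings.
Writhe w = (#positive) - (#negative) = 3 - 7 = -4.
State-sum expansion of <K>. There are 2^10 = 1024 states.
For each crossing: s=0 is the vertical smoothing, s=1 horizontal. Crossing k contributes A^(sign_k * (1 - 2*s_k)); loop factor d = -A^2 - A^-2.
Tabulate the states by total A-exponent and number of loops L (A-exp: L × count):
  A^10: L=8 ×1
  A^8: L=7 ×10
  A^6: L=6 ×44, L=8 ×1
  A^4: L=5 ×112, L=7 ×8
  A^2: L=4 ×182, L=6 ×28
  A^0: L=3 ×194, L=5 ×58
  A^-2: L=2 ×130, L=4 ×79, L=6 ×1
  A^-4: L=1 ×45, L=3 ×70, L=5 ×5
  A^-6: L=2 ×36, L=4 ×9
  A^-8: L=3 ×10
  A^-10: L=4 ×1
Each group contributes A^e * Σ count * d^(L-1):
Powers of d = -A^2 - A^-2: d^2 = A^4 + 2 + A^-4; d^3 = -A^6 - 3*A^2 - 3*A^-2 - A^-6; d^4 = A^8 + 4*A^4 + 6 + 4*A^-4 + A^-8; d^5 = -A^10 - 5*A^6 - 10*A^2 - 10*A^-2 - 5*A^-6 - A^-10; d^6 = A^12 + 6*A^8 + 15*A^4 + 20 + 15*A^-4 + 6*A^-8 + A^-12; d^7 = -A^14 - 7*A^10 - 21*A^6 - 35*A^2 - 35*A^-2 - 21*A^-6 - 7*A^-10 - A^-14.
  A^10 * (d^7) = -A^24 - 7*A^20 - 21*A^16 - 35*A^12 - 35*A^8 - 21*A^4 - 7 - A^-4
  A^8 * (10*d^6) = 10*A^20 + 60*A^16 + 150*A^12 + 200*A^8 + 150*A^4 + 60 + 10*A^-4
  A^6 * (44*d^5 + d^7) = -A^20 - 51*A^16 - 241*A^12 - 475*A^8 - 475*A^4 - 241 - 51*A^-4 - A^-8
  A^4 * (112*d^4 + 8*d^6) = 8*A^16 + 160*A^12 + 568*A^8 + 832*A^4 + 568 + 160*A^-4 + 8*A^-8
  A^2 * (182*d^3 + 28*d^5) = -28*A^12 - 322*A^8 - 826*A^4 - 826 - 322*A^-4 - 28*A^-8
  A^0 * (194*d^2 + 58*d^4) = 58*A^8 + 426*A^4 + 736 + 426*A^-4 + 58*A^-8
  A^-2 * (130*d + 79*d^3 + d^5) = -A^8 - 84*A^4 - 377 - 377*A^-4 - 84*A^-8 - A^-12
  A^-4 * (45 + 70*d^2 + 5*d^4) = 5*A^4 + 90 + 215*A^-4 + 90*A^-8 + 5*A^-12
  A^-6 * (36*d + 9*d^3) = -9 - 63*A^-4 - 63*A^-8 - 9*A^-12
  A^-8 * (10*d^2) = 10*A^-4 + 20*A^-8 + 10*A^-12
  A^-10 * (d^3) = -A^-4 - 3*A^-8 - 3*A^-12 - A^-16
Summing the groups: <K> = -A^24 + 2*A^20 - 4*A^16 + 6*A^12 - 7*A^8 + 7*A^4 - 6 + 6*A^-4 - 3*A^-8 + 2*A^-12 - A^-16
Normalise by the writhe: (-A^3)^(-w) = (-A^3)^(4) = A^12, so f(A) = A^12 * <K> = -A^36 + 2*A^32 - 4*A^28 + 6*A^24 - 7*A^20 + 7*A^16 - 6*A^12 + 6*A^8 - 3*A^4 + 2 - A^-4.
Substitute A = t^(-1/4), i.e. A^e → t^(-e/4): V(t) = -t + 2 - 3*t^-1 + 6*t^-2 - 6*t^-3 + 7*t^-4 - 7*t^-5 + 6*t^-6 - 4*t^-7 + 2*t^-8 - t^-9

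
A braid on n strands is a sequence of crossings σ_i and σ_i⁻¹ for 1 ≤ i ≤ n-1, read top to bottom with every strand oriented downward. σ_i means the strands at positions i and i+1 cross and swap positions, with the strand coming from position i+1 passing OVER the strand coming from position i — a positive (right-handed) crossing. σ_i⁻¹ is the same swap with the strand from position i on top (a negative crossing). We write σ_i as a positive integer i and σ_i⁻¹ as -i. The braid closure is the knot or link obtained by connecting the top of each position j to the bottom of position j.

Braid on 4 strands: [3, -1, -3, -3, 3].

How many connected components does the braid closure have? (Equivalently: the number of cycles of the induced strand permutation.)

3

Derivation:
Track the strand permutation on 4 strands, starting from identity.
  step 1: s3 swaps positions 3,4 -> [1 2 4 3]
  step 2: s1^-1 swaps positions 1,2 -> [2 1 4 3]
  step 3: s3^-1 swaps positions 3,4 -> [2 1 3 4]
  step 4: s3^-1 swaps positions 3,4 -> [2 1 4 3]
  step 5: s3 swaps positions 3,4 -> [2 1 3 4]
Final permutation (position -> original strand): [2 1 3 4]
Closure components = cycle count of this permutation = 3.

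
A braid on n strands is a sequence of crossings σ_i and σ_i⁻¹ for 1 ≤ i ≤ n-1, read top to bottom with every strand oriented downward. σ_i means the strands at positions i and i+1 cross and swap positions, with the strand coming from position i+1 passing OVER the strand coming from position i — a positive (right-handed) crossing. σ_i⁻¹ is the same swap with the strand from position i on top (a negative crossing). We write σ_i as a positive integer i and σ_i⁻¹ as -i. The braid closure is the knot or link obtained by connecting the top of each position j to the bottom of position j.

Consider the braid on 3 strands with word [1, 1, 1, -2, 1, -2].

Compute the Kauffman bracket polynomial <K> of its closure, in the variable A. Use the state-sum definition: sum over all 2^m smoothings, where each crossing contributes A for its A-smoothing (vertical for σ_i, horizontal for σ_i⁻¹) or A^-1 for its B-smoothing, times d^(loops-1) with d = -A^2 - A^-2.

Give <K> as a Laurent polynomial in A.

A^10 - A^6 + 2*A^2 - 2*A^-2 + 2*A^-6 - 2*A^-10 + A^-14

Derivation:
Braid: s1 s1 s1 s2^-1 s1 s2^-1 on 3 strands, 6 crossings.
Writhe w = (#positive) - (#negative) = 4 - 2 = 2.
Enumerate smoothing states for the bracket polynomial. There are 2^6 = 64 states.
Smooth each crossing (0=||, 1=⌣⌢); contribution A^(Σ sign_k(1-2s_k)) * d^(L-1).
Tabulate the states by total A-exponent and number of loops L (A-exp: L × count):
  A^6: L=3 ×1
  A^4: L=2 ×6
  A^2: L=1 ×11, L=3 ×4
  A^0: L=2 ×19, L=4 ×1
  A^-2: L=3 ×15
  A^-4: L=4 ×6
  A^-6: L=5 ×1
Each group contributes A^e * Σ count * d^(L-1):
Powers of d = -A^2 - A^-2: d^2 = A^4 + 2 + A^-4; d^3 = -A^6 - 3*A^2 - 3*A^-2 - A^-6; d^4 = A^8 + 4*A^4 + 6 + 4*A^-4 + A^-8.
  A^6 * (d^2) = A^10 + 2*A^6 + A^2
  A^4 * (6*d) = -6*A^6 - 6*A^2
  A^2 * (11 + 4*d^2) = 4*A^6 + 19*A^2 + 4*A^-2
  A^0 * (19*d + d^3) = -A^6 - 22*A^2 - 22*A^-2 - A^-6
  A^-2 * (15*d^2) = 15*A^2 + 30*A^-2 + 15*A^-6
  A^-4 * (6*d^3) = -6*A^2 - 18*A^-2 - 18*A^-6 - 6*A^-10
  A^-6 * (d^4) = A^2 + 4*A^-2 + 6*A^-6 + 4*A^-10 + A^-14
Summing the groups: <K> = A^10 - A^6 + 2*A^2 - 2*A^-2 + 2*A^-6 - 2*A^-10 + A^-14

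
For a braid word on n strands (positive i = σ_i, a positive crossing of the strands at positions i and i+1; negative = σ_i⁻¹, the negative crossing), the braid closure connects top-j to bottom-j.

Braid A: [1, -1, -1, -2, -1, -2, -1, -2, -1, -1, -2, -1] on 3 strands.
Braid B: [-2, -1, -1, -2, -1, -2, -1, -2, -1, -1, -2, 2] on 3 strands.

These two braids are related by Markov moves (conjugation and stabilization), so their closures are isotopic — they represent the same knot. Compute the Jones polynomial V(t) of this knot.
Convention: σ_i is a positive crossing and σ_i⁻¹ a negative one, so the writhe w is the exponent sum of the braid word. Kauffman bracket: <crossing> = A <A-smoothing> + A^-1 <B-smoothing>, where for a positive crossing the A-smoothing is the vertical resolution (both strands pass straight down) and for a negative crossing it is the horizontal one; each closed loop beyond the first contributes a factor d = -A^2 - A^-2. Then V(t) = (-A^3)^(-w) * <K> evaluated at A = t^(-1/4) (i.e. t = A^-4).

t^-4 + t^-6 - t^-10

Derivation:
Markov-equivalent braids have isotopic closures, hence identical knot invariants. Strip the Markov moves from each word to reach a common short braid β, then compute V(t) once on β.
Braid A: s1 s1^-1 s1^-1 s2^-1 s1^-1 s2^-1 s1^-1 s2^-1 s1^-1 s1^-1 s2^-1 s1^-1 on 3 strands reduces by inverse Markov moves (closure unchanged at each step):
  Deconjugate: the word is γ·β·γ⁻¹ with γ = s1 (prefix) and γ⁻¹ = s1^-1 (suffix); strip both.
Reduced to β = s1^-1 s1^-1 s2^-1 s1^-1 s2^-1 s1^-1 s2^-1 s1^-1 s1^-1 s2^-1 on 3 strands, 10 crossings.
Braid B: s2^-1 s1^-1 s1^-1 s2^-1 s1^-1 s2^-1 s1^-1 s2^-1 s1^-1 s1^-1 s2^-1 s2 on 3 strands reduces by inverse Markov moves (closure unchanged at each step):
  Deconjugate: the word is γ·β·γ⁻¹ with γ = s2^-1 (prefix) and γ⁻¹ = s2 (suffix); strip both.
Reduced to β = s1^-1 s1^-1 s2^-1 s1^-1 s2^-1 s1^-1 s2^-1 s1^-1 s1^-1 s2^-1 on 3 strands, 10 crossings.
Both give the same β = s1^-1 s1^-1 s2^-1 s1^-1 s2^-1 s1^-1 s2^-1 s1^-1 s1^-1 s2^-1 on 3 strands, so one state sum suffices:
Braid: s1^-1 s1^-1 s2^-1 s1^-1 s2^-1 s1^-1 s2^-1 s1^-1 s1^-1 s2^-1 on 3 strands, 10 crossings.
Writhe w = (#positive) - (#negative) = 0 - 10 = -10.
State-sum expansion of <K>. There are 2^10 = 1024 states.
For each crossing: s=0 is the vertical smoothing, s=1 horizontal. Crossing k contributes A^(sign_k * (1 - 2*s_k)); loop factor d = -A^2 - A^-2.
Tabulate the states by total A-exponent and number of loops L (A-exp: L × count):
  A^10: L=3 ×1
  A^8: L=2 ×4, L=4 ×6
  A^6: L=1 ×4, L=3 ×30, L=5 ×11
  A^4: L=2 ×48, L=4 ×65, L=6 ×7
  A^2: L=1 ×24, L=3 ×140, L=5 ×45, L=7 ×1
  A^0: L=2 ×129, L=4 ×117, L=6 ×6
  A^-2: L=1 ×43, L=3 ×151, L=5 ×16
  A^-4: L=2 ×96, L=4 ×24
  A^-6: L=1 ×24, L=3 ×21
  A^-8: L=2 ×10
  A^-10: L=3 ×1
Each group contributes A^e * Σ count * d^(L-1):
Powers of d = -A^2 - A^-2: d^2 = A^4 + 2 + A^-4; d^3 = -A^6 - 3*A^2 - 3*A^-2 - A^-6; d^4 = A^8 + 4*A^4 + 6 + 4*A^-4 + A^-8; d^5 = -A^10 - 5*A^6 - 10*A^2 - 10*A^-2 - 5*A^-6 - A^-10; d^6 = A^12 + 6*A^8 + 15*A^4 + 20 + 15*A^-4 + 6*A^-8 + A^-12.
  A^10 * (d^2) = A^14 + 2*A^10 + A^6
  A^8 * (4*d + 6*d^3) = -6*A^14 - 22*A^10 - 22*A^6 - 6*A^2
  A^6 * (4 + 30*d^2 + 11*d^4) = 11*A^14 + 74*A^10 + 130*A^6 + 74*A^2 + 11*A^-2
  A^4 * (48*d + 65*d^3 + 7*d^5) = -7*A^14 - 100*A^10 - 313*A^6 - 313*A^2 - 100*A^-2 - 7*A^-6
  A^2 * (24 + 140*d^2 + 45*d^4 + d^6) = A^14 + 51*A^10 + 335*A^6 + 594*A^2 + 335*A^-2 + 51*A^-6 + A^-10
  A^0 * (129*d + 117*d^3 + 6*d^5) = -6*A^10 - 147*A^6 - 540*A^2 - 540*A^-2 - 147*A^-6 - 6*A^-10
  A^-2 * (43 + 151*d^2 + 16*d^4) = 16*A^6 + 215*A^2 + 441*A^-2 + 215*A^-6 + 16*A^-10
  A^-4 * (96*d + 24*d^3) = -24*A^2 - 168*A^-2 - 168*A^-6 - 24*A^-10
  A^-6 * (24 + 21*d^2) = 21*A^-2 + 66*A^-6 + 21*A^-10
  A^-8 * (10*d) = -10*A^-6 - 10*A^-10
  A^-10 * (d^2) = A^-6 + 2*A^-10 + A^-14
Summing the groups: <K> = -A^10 + A^-6 + A^-14
Normalise by the writhe: (-A^3)^(-w) = (-A^3)^(10) = A^30, so f(A) = A^30 * <K> = -A^40 + A^24 + A^16.
Substitute A = t^(-1/4), i.e. A^e → t^(-e/4): V(t) = t^-4 + t^-6 - t^-10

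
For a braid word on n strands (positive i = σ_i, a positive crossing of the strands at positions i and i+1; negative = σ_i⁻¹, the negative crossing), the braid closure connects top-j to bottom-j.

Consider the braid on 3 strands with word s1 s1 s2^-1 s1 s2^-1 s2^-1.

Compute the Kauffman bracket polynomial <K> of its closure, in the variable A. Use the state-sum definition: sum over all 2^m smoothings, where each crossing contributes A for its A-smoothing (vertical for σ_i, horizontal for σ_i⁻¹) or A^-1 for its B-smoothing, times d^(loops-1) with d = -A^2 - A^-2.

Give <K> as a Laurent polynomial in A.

-A^12 + 2*A^8 - 2*A^4 + 3 - 2*A^-4 + 2*A^-8 - A^-12

Derivation:
Braid: s1 s1 s2^-1 s1 s2^-1 s2^-1 on 3 strands, 6 crossings.
Writhe w = (#positive) - (#negative) = 3 - 3 = 0.
Enumerate smoothing states for the bracket polynomial. There are 2^6 = 64 states.
Each crossing splits two ways (0=vertical, 1=horizontal). The state's weight is A^(#A-smoothings - #B-smoothings) * d^(loops - 1).
Tabulate the states by total A-exponent and number of loops L (A-exp: L × count):
  A^6: L=4 ×1
  A^4: L=3 ×6
  A^2: L=2 ×14, L=4 ×1
  A^0: L=1 ×13, L=3 ×7
  A^-2: L=2 ×14, L=4 ×1
  A^-4: L=3 ×6
  A^-6: L=4 ×1
Each group contributes A^e * Σ count * d^(L-1):
Powers of d = -A^2 - A^-2: d^2 = A^4 + 2 + A^-4; d^3 = -A^6 - 3*A^2 - 3*A^-2 - A^-6.
  A^6 * (d^3) = -A^12 - 3*A^8 - 3*A^4 - 1
  A^4 * (6*d^2) = 6*A^8 + 12*A^4 + 6
  A^2 * (14*d + d^3) = -A^8 - 17*A^4 - 17 - A^-4
  A^0 * (13 + 7*d^2) = 7*A^4 + 27 + 7*A^-4
  A^-2 * (14*d + d^3) = -A^4 - 17 - 17*A^-4 - A^-8
  A^-4 * (6*d^2) = 6 + 12*A^-4 + 6*A^-8
  A^-6 * (d^3) = -1 - 3*A^-4 - 3*A^-8 - A^-12
Summing the groups: <K> = -A^12 + 2*A^8 - 2*A^4 + 3 - 2*A^-4 + 2*A^-8 - A^-12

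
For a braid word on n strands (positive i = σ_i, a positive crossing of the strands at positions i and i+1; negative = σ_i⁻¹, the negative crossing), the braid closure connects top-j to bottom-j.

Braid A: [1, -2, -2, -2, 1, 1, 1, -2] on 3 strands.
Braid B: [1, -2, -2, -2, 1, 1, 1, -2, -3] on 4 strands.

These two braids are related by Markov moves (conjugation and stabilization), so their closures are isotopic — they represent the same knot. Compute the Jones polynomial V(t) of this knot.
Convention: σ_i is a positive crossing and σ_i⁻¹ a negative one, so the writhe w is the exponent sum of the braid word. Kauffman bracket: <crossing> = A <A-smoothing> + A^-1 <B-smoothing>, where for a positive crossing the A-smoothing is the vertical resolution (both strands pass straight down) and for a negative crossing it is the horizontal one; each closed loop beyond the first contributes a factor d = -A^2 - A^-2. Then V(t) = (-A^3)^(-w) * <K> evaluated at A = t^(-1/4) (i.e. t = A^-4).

Markov-equivalent braids have isotopic closures, hence identical knot invariants. Strip the Markov moves from each word to reach a common short braid β, then compute V(t) once on β.
Braid A: s1 s2^-1 s2^-1 s2^-1 s1 s1 s1 s2^-1 on 3 strands has no conjugating prefix/suffix or stabilization to strip; take β = s1 s2^-1 s2^-1 s2^-1 s1 s1 s1 s2^-1.
Braid B: s1 s2^-1 s2^-1 s2^-1 s1 s1 s1 s2^-1 s3^-1 on 4 strands reduces by inverse Markov moves (closure unchanged at each step):
  Destabilize: the word has the form β·s3^-1 where s3^-1 occurs only as the final letter (β ∈ B_3); drop it and the last strand → 3 strands.
Reduced to β = s1 s2^-1 s2^-1 s2^-1 s1 s1 s1 s2^-1 on 3 strands, 8 crossings.
Both give the same β = s1 s2^-1 s2^-1 s2^-1 s1 s1 s1 s2^-1 on 3 strands, so one state sum suffices:
Braid: s1 s2^-1 s2^-1 s2^-1 s1 s1 s1 s2^-1 on 3 strands, 8 crossings.
Writhe w = (#positive) - (#negative) = 4 - 4 = 0.
Enumerate smoothing states for the bracket polynomial. There are 2^8 = 256 states.
For each crossing: s=0 is the vertical smoothing, s=1 horizontal. Crossing k contributes A^(sign_k * (1 - 2*s_k)); loop factor d = -A^2 - A^-2.
Tabulate the states by total A-exponent and number of loops L (A-exp: L × count):
  A^8: L=5 ×1
  A^6: L=4 ×8
  A^4: L=3 ×25, L=5 ×3
  A^2: L=2 ×37, L=4 ×18, L=6 ×1
  A^0: L=1 ×25, L=3 ×37, L=5 ×8
  A^-2: L=2 ×37, L=4 ×18, L=6 ×1
  A^-4: L=3 ×25, L=5 ×3
  A^-6: L=4 ×8
  A^-8: L=5 ×1
Each group contributes A^e * Σ count * d^(L-1):
Powers of d = -A^2 - A^-2: d^2 = A^4 + 2 + A^-4; d^3 = -A^6 - 3*A^2 - 3*A^-2 - A^-6; d^4 = A^8 + 4*A^4 + 6 + 4*A^-4 + A^-8; d^5 = -A^10 - 5*A^6 - 10*A^2 - 10*A^-2 - 5*A^-6 - A^-10.
  A^8 * (d^4) = A^16 + 4*A^12 + 6*A^8 + 4*A^4 + 1
  A^6 * (8*d^3) = -8*A^12 - 24*A^8 - 24*A^4 - 8
  A^4 * (25*d^2 + 3*d^4) = 3*A^12 + 37*A^8 + 68*A^4 + 37 + 3*A^-4
  A^2 * (37*d + 18*d^3 + d^5) = -A^12 - 23*A^8 - 101*A^4 - 101 - 23*A^-4 - A^-8
  A^0 * (25 + 37*d^2 + 8*d^4) = 8*A^8 + 69*A^4 + 147 + 69*A^-4 + 8*A^-8
  A^-2 * (37*d + 18*d^3 + d^5) = -A^8 - 23*A^4 - 101 - 101*A^-4 - 23*A^-8 - A^-12
  A^-4 * (25*d^2 + 3*d^4) = 3*A^4 + 37 + 68*A^-4 + 37*A^-8 + 3*A^-12
  A^-6 * (8*d^3) = -8 - 24*A^-4 - 24*A^-8 - 8*A^-12
  A^-8 * (d^4) = 1 + 4*A^-4 + 6*A^-8 + 4*A^-12 + A^-16
Summing the groups: <K> = A^16 - 2*A^12 + 3*A^8 - 4*A^4 + 5 - 4*A^-4 + 3*A^-8 - 2*A^-12 + A^-16
Normalise by the writhe: (-A^3)^(-w) = (-A^3)^(0) = 1, so f(A) = 1 * <K> = A^16 - 2*A^12 + 3*A^8 - 4*A^4 + 5 - 4*A^-4 + 3*A^-8 - 2*A^-12 + A^-16.
Substitute A = t^(-1/4), i.e. A^e → t^(-e/4): V(t) = t^4 - 2*t^3 + 3*t^2 - 4*t + 5 - 4*t^-1 + 3*t^-2 - 2*t^-3 + t^-4

Answer: t^4 - 2*t^3 + 3*t^2 - 4*t + 5 - 4*t^-1 + 3*t^-2 - 2*t^-3 + t^-4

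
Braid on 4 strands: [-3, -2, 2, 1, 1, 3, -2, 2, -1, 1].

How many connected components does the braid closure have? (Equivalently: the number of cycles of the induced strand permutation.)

Track the strand permutation on 4 strands, starting from identity.
  step 1: s3^-1 swaps positions 3,4 -> [1 2 4 3]
  step 2: s2^-1 swaps positions 2,3 -> [1 4 2 3]
  step 3: s2 swaps positions 2,3 -> [1 2 4 3]
  step 4: s1 swaps positions 1,2 -> [2 1 4 3]
  step 5: s1 swaps positions 1,2 -> [1 2 4 3]
  step 6: s3 swaps positions 3,4 -> [1 2 3 4]
  step 7: s2^-1 swaps positions 2,3 -> [1 3 2 4]
  step 8: s2 swaps positions 2,3 -> [1 2 3 4]
  step 9: s1^-1 swaps positions 1,2 -> [2 1 3 4]
  step 10: s1 swaps positions 1,2 -> [1 2 3 4]
Final permutation (position -> original strand): [1 2 3 4]
Closure components = cycle count of this permutation = 4.

Answer: 4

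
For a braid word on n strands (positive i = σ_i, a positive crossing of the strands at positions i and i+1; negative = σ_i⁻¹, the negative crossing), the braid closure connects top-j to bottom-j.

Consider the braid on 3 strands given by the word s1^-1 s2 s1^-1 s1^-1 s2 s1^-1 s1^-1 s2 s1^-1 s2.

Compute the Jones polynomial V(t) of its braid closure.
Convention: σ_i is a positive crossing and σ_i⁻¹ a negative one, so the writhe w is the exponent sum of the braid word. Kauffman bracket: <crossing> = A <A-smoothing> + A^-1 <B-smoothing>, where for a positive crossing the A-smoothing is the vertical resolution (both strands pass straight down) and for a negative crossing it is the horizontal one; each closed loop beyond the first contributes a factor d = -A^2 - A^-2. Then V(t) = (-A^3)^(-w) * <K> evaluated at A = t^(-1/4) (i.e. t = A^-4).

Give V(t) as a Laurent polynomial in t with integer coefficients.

t^3 - 4*t^2 + 8*t - 11 + 15*t^-1 - 16*t^-2 + 15*t^-3 - 12*t^-4 + 8*t^-5 - 4*t^-6 + t^-7

Derivation:
Braid: s1^-1 s2 s1^-1 s1^-1 s2 s1^-1 s1^-1 s2 s1^-1 s2 on 3 strands, 10 crossings.
Writhe w = (#positive) - (#negative) = 4 - 6 = -2.
Computing the Kauffman bracket via state sum. There are 2^10 = 1024 states.
For each crossing: s=0 is the vertical smoothing, s=1 horizontal. Crossing k contributes A^(sign_k * (1 - 2*s_k)); loop factor d = -A^2 - A^-2.
Tabulate the states by total A-exponent and number of loops L (A-exp: L × count):
  A^10: L=7 ×1
  A^8: L=6 ×10
  A^6: L=5 ×45
  A^4: L=4 ×118, L=6 ×2
  A^2: L=3 ×193, L=5 ×17
  A^0: L=2 ×192, L=4 ×59, L=6 ×1
  A^-2: L=1 ×95, L=3 ×108, L=5 ×7
  A^-4: L=2 ×95, L=4 ×25
  A^-6: L=3 ×43, L=5 ×2
  A^-8: L=4 ×10
  A^-10: L=5 ×1
Each group contributes A^e * Σ count * d^(L-1):
Powers of d = -A^2 - A^-2: d^2 = A^4 + 2 + A^-4; d^3 = -A^6 - 3*A^2 - 3*A^-2 - A^-6; d^4 = A^8 + 4*A^4 + 6 + 4*A^-4 + A^-8; d^5 = -A^10 - 5*A^6 - 10*A^2 - 10*A^-2 - 5*A^-6 - A^-10; d^6 = A^12 + 6*A^8 + 15*A^4 + 20 + 15*A^-4 + 6*A^-8 + A^-12.
  A^10 * (d^6) = A^22 + 6*A^18 + 15*A^14 + 20*A^10 + 15*A^6 + 6*A^2 + A^-2
  A^8 * (10*d^5) = -10*A^18 - 50*A^14 - 100*A^10 - 100*A^6 - 50*A^2 - 10*A^-2
  A^6 * (45*d^4) = 45*A^14 + 180*A^10 + 270*A^6 + 180*A^2 + 45*A^-2
  A^4 * (118*d^3 + 2*d^5) = -2*A^14 - 128*A^10 - 374*A^6 - 374*A^2 - 128*A^-2 - 2*A^-6
  A^2 * (193*d^2 + 17*d^4) = 17*A^10 + 261*A^6 + 488*A^2 + 261*A^-2 + 17*A^-6
  A^0 * (192*d + 59*d^3 + d^5) = -A^10 - 64*A^6 - 379*A^2 - 379*A^-2 - 64*A^-6 - A^-10
  A^-2 * (95 + 108*d^2 + 7*d^4) = 7*A^6 + 136*A^2 + 353*A^-2 + 136*A^-6 + 7*A^-10
  A^-4 * (95*d + 25*d^3) = -25*A^2 - 170*A^-2 - 170*A^-6 - 25*A^-10
  A^-6 * (43*d^2 + 2*d^4) = 2*A^2 + 51*A^-2 + 98*A^-6 + 51*A^-10 + 2*A^-14
  A^-8 * (10*d^3) = -10*A^-2 - 30*A^-6 - 30*A^-10 - 10*A^-14
  A^-10 * (d^4) = A^-2 + 4*A^-6 + 6*A^-10 + 4*A^-14 + A^-18
Summing the groups: <K> = A^22 - 4*A^18 + 8*A^14 - 12*A^10 + 15*A^6 - 16*A^2 + 15*A^-2 - 11*A^-6 + 8*A^-10 - 4*A^-14 + A^-18
Normalise by the writhe: (-A^3)^(-w) = (-A^3)^(2) = A^6, so f(A) = A^6 * <K> = A^28 - 4*A^24 + 8*A^20 - 12*A^16 + 15*A^12 - 16*A^8 + 15*A^4 - 11 + 8*A^-4 - 4*A^-8 + A^-12.
Substitute A = t^(-1/4), i.e. A^e → t^(-e/4): V(t) = t^3 - 4*t^2 + 8*t - 11 + 15*t^-1 - 16*t^-2 + 15*t^-3 - 12*t^-4 + 8*t^-5 - 4*t^-6 + t^-7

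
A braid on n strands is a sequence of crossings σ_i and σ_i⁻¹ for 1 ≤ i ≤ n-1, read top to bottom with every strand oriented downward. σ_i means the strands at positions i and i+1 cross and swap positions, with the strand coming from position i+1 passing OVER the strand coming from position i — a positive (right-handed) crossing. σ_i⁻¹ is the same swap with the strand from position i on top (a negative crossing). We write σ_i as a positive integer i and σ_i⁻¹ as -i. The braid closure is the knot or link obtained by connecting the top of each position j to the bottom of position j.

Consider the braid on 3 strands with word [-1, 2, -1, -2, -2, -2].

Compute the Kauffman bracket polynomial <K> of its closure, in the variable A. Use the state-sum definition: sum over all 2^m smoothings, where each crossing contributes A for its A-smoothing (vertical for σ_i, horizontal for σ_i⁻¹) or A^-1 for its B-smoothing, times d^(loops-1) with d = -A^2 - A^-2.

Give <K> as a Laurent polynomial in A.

-A^12 + A^8 - A^4 + 2 - A^-4 + A^-8

Derivation:
Braid: s1^-1 s2 s1^-1 s2^-1 s2^-1 s2^-1 on 3 strands, 6 crossings.
Writhe w = (#positive) - (#negative) = 1 - 5 = -4.
Enumerate smoothing states for the bracket polynomial. There are 2^6 = 64 states.
Each crossing splits two ways (0=vertical, 1=horizontal). The state's weight is A^(#A-smoothings - #B-smoothings) * d^(loops - 1).
Tabulate the states by total A-exponent and number of loops L (A-exp: L × count):
  A^6: L=4 ×1
  A^4: L=3 ×6
  A^2: L=2 ×12, L=4 ×3
  A^0: L=1 ×9, L=3 ×10, L=5 ×1
  A^-2: L=2 ×12, L=4 ×3
  A^-4: L=1 ×2, L=3 ×4
  A^-6: L=2 ×1
Each group contributes A^e * Σ count * d^(L-1):
Powers of d = -A^2 - A^-2: d^2 = A^4 + 2 + A^-4; d^3 = -A^6 - 3*A^2 - 3*A^-2 - A^-6; d^4 = A^8 + 4*A^4 + 6 + 4*A^-4 + A^-8.
  A^6 * (d^3) = -A^12 - 3*A^8 - 3*A^4 - 1
  A^4 * (6*d^2) = 6*A^8 + 12*A^4 + 6
  A^2 * (12*d + 3*d^3) = -3*A^8 - 21*A^4 - 21 - 3*A^-4
  A^0 * (9 + 10*d^2 + d^4) = A^8 + 14*A^4 + 35 + 14*A^-4 + A^-8
  A^-2 * (12*d + 3*d^3) = -3*A^4 - 21 - 21*A^-4 - 3*A^-8
  A^-4 * (2 + 4*d^2) = 4 + 10*A^-4 + 4*A^-8
  A^-6 * (d) = -A^-4 - A^-8
Summing the groups: <K> = -A^12 + A^8 - A^4 + 2 - A^-4 + A^-8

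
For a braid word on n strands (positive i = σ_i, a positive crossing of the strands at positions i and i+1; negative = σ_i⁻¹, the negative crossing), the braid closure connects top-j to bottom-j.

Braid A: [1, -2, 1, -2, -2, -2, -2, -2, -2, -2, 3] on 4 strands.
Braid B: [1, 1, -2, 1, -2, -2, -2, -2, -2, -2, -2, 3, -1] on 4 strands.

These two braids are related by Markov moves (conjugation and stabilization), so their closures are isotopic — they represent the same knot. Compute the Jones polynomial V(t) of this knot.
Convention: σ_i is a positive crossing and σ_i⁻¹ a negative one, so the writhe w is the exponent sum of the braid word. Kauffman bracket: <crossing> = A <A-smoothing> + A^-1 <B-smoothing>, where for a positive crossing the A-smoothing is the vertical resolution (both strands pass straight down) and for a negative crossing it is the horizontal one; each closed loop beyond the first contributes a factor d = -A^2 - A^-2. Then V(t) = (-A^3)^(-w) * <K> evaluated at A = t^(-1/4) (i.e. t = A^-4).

t^-1 - t^-2 + 2*t^-3 - 2*t^-4 + 3*t^-5 - 3*t^-6 + 3*t^-7 - 3*t^-8 + 2*t^-9 - 2*t^-10 + t^-11

Derivation:
Markov-equivalent braids have isotopic closures, hence identical knot invariants. Strip the Markov moves from each word to reach a common short braid β, then compute V(t) once on β.
Braid A: s1 s2^-1 s1 s2^-1 s2^-1 s2^-1 s2^-1 s2^-1 s2^-1 s2^-1 s3 on 4 strands reduces by inverse Markov moves (closure unchanged at each step):
  Destabilize: the word has the form β·s3 where s3 occurs only as the final letter (β ∈ B_3); drop it and the last strand → 3 strands.
Reduced to β = s1 s2^-1 s1 s2^-1 s2^-1 s2^-1 s2^-1 s2^-1 s2^-1 s2^-1 on 3 strands, 10 crossings.
Braid B: s1 s1 s2^-1 s1 s2^-1 s2^-1 s2^-1 s2^-1 s2^-1 s2^-1 s2^-1 s3 s1^-1 on 4 strands reduces by inverse Markov moves (closure unchanged at each step):
  Deconjugate: the word is γ·β·γ⁻¹ with γ = s1 (prefix) and γ⁻¹ = s1^-1 (suffix); strip both.
  Destabilize: the word has the form β·s3 where s3 occurs only as the final letter (β ∈ B_3); drop it and the last strand → 3 strands.
Reduced to β = s1 s2^-1 s1 s2^-1 s2^-1 s2^-1 s2^-1 s2^-1 s2^-1 s2^-1 on 3 strands, 10 crossings.
Both give the same β = s1 s2^-1 s1 s2^-1 s2^-1 s2^-1 s2^-1 s2^-1 s2^-1 s2^-1 on 3 strands, so one state sum suffices:
Braid: s1 s2^-1 s1 s2^-1 s2^-1 s2^-1 s2^-1 s2^-1 s2^-1 s2^-1 on 3 strands, 10 crossings.
Writhe w = (#positive) - (#negative) = 2 - 8 = -6.
Enumerate smoothing states for the bracket polynomial. There are 2^10 = 1024 states.
Each crossing splits two ways (0=vertical, 1=horizontal). The state's weight is A^(#A-smoothings - #B-smoothings) * d^(loops - 1).
Tabulate the states by total A-exponent and number of loops L (A-exp: L × count):
  A^10: L=9 ×1
  A^8: L=8 ×10
  A^6: L=7 ×45
  A^4: L=6 ×119, L=8 ×1
  A^2: L=5 ×203, L=7 ×7
  A^0: L=4 ×231, L=6 ×21
  A^-2: L=3 ×175, L=5 ×35
  A^-4: L=2 ×85, L=4 ×35
  A^-6: L=1 ×23, L=3 ×22
  A^-8: L=2 ×10
  A^-10: L=3 ×1
Each group contributes A^e * Σ count * d^(L-1):
Powers of d = -A^2 - A^-2: d^2 = A^4 + 2 + A^-4; d^3 = -A^6 - 3*A^2 - 3*A^-2 - A^-6; d^4 = A^8 + 4*A^4 + 6 + 4*A^-4 + A^-8; d^5 = -A^10 - 5*A^6 - 10*A^2 - 10*A^-2 - 5*A^-6 - A^-10; d^6 = A^12 + 6*A^8 + 15*A^4 + 20 + 15*A^-4 + 6*A^-8 + A^-12; d^7 = -A^14 - 7*A^10 - 21*A^6 - 35*A^2 - 35*A^-2 - 21*A^-6 - 7*A^-10 - A^-14; d^8 = A^16 + 8*A^12 + 28*A^8 + 56*A^4 + 70 + 56*A^-4 + 28*A^-8 + 8*A^-12 + A^-16.
  A^10 * (d^8) = A^26 + 8*A^22 + 28*A^18 + 56*A^14 + 70*A^10 + 56*A^6 + 28*A^2 + 8*A^-2 + A^-6
  A^8 * (10*d^7) = -10*A^22 - 70*A^18 - 210*A^14 - 350*A^10 - 350*A^6 - 210*A^2 - 70*A^-2 - 10*A^-6
  A^6 * (45*d^6) = 45*A^18 + 270*A^14 + 675*A^10 + 900*A^6 + 675*A^2 + 270*A^-2 + 45*A^-6
  A^4 * (119*d^5 + d^7) = -A^18 - 126*A^14 - 616*A^10 - 1225*A^6 - 1225*A^2 - 616*A^-2 - 126*A^-6 - A^-10
  A^2 * (203*d^4 + 7*d^6) = 7*A^14 + 245*A^10 + 917*A^6 + 1358*A^2 + 917*A^-2 + 245*A^-6 + 7*A^-10
  A^0 * (231*d^3 + 21*d^5) = -21*A^10 - 336*A^6 - 903*A^2 - 903*A^-2 - 336*A^-6 - 21*A^-10
  A^-2 * (175*d^2 + 35*d^4) = 35*A^6 + 315*A^2 + 560*A^-2 + 315*A^-6 + 35*A^-10
  A^-4 * (85*d + 35*d^3) = -35*A^2 - 190*A^-2 - 190*A^-6 - 35*A^-10
  A^-6 * (23 + 22*d^2) = 22*A^-2 + 67*A^-6 + 22*A^-10
  A^-8 * (10*d) = -10*A^-6 - 10*A^-10
  A^-10 * (d^2) = A^-6 + 2*A^-10 + A^-14
Summing the groups: <K> = A^26 - 2*A^22 + 2*A^18 - 3*A^14 + 3*A^10 - 3*A^6 + 3*A^2 - 2*A^-2 + 2*A^-6 - A^-10 + A^-14
Normalise by the writhe: (-A^3)^(-w) = (-A^3)^(6) = A^18, so f(A) = A^18 * <K> = A^44 - 2*A^40 + 2*A^36 - 3*A^32 + 3*A^28 - 3*A^24 + 3*A^20 - 2*A^16 + 2*A^12 - A^8 + A^4.
Substitute A = t^(-1/4), i.e. A^e → t^(-e/4): V(t) = t^-1 - t^-2 + 2*t^-3 - 2*t^-4 + 3*t^-5 - 3*t^-6 + 3*t^-7 - 3*t^-8 + 2*t^-9 - 2*t^-10 + t^-11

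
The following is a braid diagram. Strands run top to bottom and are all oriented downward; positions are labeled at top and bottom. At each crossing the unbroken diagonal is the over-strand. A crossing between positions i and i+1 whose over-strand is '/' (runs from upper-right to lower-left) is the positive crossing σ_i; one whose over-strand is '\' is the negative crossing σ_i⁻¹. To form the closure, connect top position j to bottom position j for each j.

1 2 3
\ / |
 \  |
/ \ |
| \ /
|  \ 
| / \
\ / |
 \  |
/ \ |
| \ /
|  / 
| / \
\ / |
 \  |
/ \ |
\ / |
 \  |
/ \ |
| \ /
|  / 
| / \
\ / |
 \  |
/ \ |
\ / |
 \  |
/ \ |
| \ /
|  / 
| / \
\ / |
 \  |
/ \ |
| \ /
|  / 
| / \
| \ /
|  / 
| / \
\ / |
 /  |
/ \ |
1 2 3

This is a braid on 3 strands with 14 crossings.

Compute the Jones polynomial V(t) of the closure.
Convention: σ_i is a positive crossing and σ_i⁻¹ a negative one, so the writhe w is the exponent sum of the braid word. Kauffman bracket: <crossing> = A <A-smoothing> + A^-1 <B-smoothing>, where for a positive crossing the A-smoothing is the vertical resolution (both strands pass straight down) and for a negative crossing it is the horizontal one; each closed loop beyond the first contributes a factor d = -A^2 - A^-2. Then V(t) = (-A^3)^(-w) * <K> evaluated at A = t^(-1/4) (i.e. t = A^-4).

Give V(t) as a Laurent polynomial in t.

Reading the diagram top to bottom ('/'-over between positions i,i+1 = s_i, '\'-over = s_i^-1): braid word = s1^-1 s2^-1 s1^-1 s2 s1^-1 s1^-1 s2 s1^-1 s1^-1 s2 s1^-1 s2 s2 s1.
The presented braid s1^-1 s2^-1 s1^-1 s2 s1^-1 s1^-1 s2 s1^-1 s1^-1 s2 s1^-1 s2 s2 s1 on 3 strands reduces by inverse Markov moves (closure unchanged at each step):
  Deconjugate: the word is γ·β·γ⁻¹ with γ = s1^-1 (prefix) and γ⁻¹ = s1 (suffix); strip both.
  Deconjugate: the word is γ·β·γ⁻¹ with γ = s2^-1 (prefix) and γ⁻¹ = s2 (suffix); strip both.
Reduced to β = s1^-1 s2 s1^-1 s1^-1 s2 s1^-1 s1^-1 s2 s1^-1 s2 on 3 strands, 10 crossings.
Compute on β:
Braid: s1^-1 s2 s1^-1 s1^-1 s2 s1^-1 s1^-1 s2 s1^-1 s2 on 3 strands, 10 crossings.
Writhe w = (#positive) - (#negative) = 4 - 6 = -2.
State-sum expansion of <K>. There are 2^10 = 1024 states.
Each crossing splits two ways (0=vertical, 1=horizontal). The state's weight is A^(#A-smoothings - #B-smoothings) * d^(loops - 1).
Tabulate the states by total A-exponent and number of loops L (A-exp: L × count):
  A^10: L=7 ×1
  A^8: L=6 ×10
  A^6: L=5 ×45
  A^4: L=4 ×118, L=6 ×2
  A^2: L=3 ×193, L=5 ×17
  A^0: L=2 ×192, L=4 ×59, L=6 ×1
  A^-2: L=1 ×95, L=3 ×108, L=5 ×7
  A^-4: L=2 ×95, L=4 ×25
  A^-6: L=3 ×43, L=5 ×2
  A^-8: L=4 ×10
  A^-10: L=5 ×1
Each group contributes A^e * Σ count * d^(L-1):
Powers of d = -A^2 - A^-2: d^2 = A^4 + 2 + A^-4; d^3 = -A^6 - 3*A^2 - 3*A^-2 - A^-6; d^4 = A^8 + 4*A^4 + 6 + 4*A^-4 + A^-8; d^5 = -A^10 - 5*A^6 - 10*A^2 - 10*A^-2 - 5*A^-6 - A^-10; d^6 = A^12 + 6*A^8 + 15*A^4 + 20 + 15*A^-4 + 6*A^-8 + A^-12.
  A^10 * (d^6) = A^22 + 6*A^18 + 15*A^14 + 20*A^10 + 15*A^6 + 6*A^2 + A^-2
  A^8 * (10*d^5) = -10*A^18 - 50*A^14 - 100*A^10 - 100*A^6 - 50*A^2 - 10*A^-2
  A^6 * (45*d^4) = 45*A^14 + 180*A^10 + 270*A^6 + 180*A^2 + 45*A^-2
  A^4 * (118*d^3 + 2*d^5) = -2*A^14 - 128*A^10 - 374*A^6 - 374*A^2 - 128*A^-2 - 2*A^-6
  A^2 * (193*d^2 + 17*d^4) = 17*A^10 + 261*A^6 + 488*A^2 + 261*A^-2 + 17*A^-6
  A^0 * (192*d + 59*d^3 + d^5) = -A^10 - 64*A^6 - 379*A^2 - 379*A^-2 - 64*A^-6 - A^-10
  A^-2 * (95 + 108*d^2 + 7*d^4) = 7*A^6 + 136*A^2 + 353*A^-2 + 136*A^-6 + 7*A^-10
  A^-4 * (95*d + 25*d^3) = -25*A^2 - 170*A^-2 - 170*A^-6 - 25*A^-10
  A^-6 * (43*d^2 + 2*d^4) = 2*A^2 + 51*A^-2 + 98*A^-6 + 51*A^-10 + 2*A^-14
  A^-8 * (10*d^3) = -10*A^-2 - 30*A^-6 - 30*A^-10 - 10*A^-14
  A^-10 * (d^4) = A^-2 + 4*A^-6 + 6*A^-10 + 4*A^-14 + A^-18
Summing the groups: <K> = A^22 - 4*A^18 + 8*A^14 - 12*A^10 + 15*A^6 - 16*A^2 + 15*A^-2 - 11*A^-6 + 8*A^-10 - 4*A^-14 + A^-18
Normalise by the writhe: (-A^3)^(-w) = (-A^3)^(2) = A^6, so f(A) = A^6 * <K> = A^28 - 4*A^24 + 8*A^20 - 12*A^16 + 15*A^12 - 16*A^8 + 15*A^4 - 11 + 8*A^-4 - 4*A^-8 + A^-12.
Substitute A = t^(-1/4), i.e. A^e → t^(-e/4): V(t) = t^3 - 4*t^2 + 8*t - 11 + 15*t^-1 - 16*t^-2 + 15*t^-3 - 12*t^-4 + 8*t^-5 - 4*t^-6 + t^-7

Answer: t^3 - 4*t^2 + 8*t - 11 + 15*t^-1 - 16*t^-2 + 15*t^-3 - 12*t^-4 + 8*t^-5 - 4*t^-6 + t^-7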